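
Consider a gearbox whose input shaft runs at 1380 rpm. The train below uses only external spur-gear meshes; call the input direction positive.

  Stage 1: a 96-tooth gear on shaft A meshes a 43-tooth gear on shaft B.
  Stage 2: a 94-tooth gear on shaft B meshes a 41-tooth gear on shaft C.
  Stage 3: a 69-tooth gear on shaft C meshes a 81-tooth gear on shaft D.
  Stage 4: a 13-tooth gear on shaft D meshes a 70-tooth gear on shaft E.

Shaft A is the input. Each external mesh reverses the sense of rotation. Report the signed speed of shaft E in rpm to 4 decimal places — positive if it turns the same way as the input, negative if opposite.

+1117.4684 rpm (same as input, |ω| = 1117.4684 rpm)

Stage 1 [96T→43T]: ω = 1380.0000×96/43 = 3080.9302 rpm, dir flips to −; running = −3080.9302
Stage 2 [94T→41T]: ω = 3080.9302×94/41 = 7063.5961 rpm, dir flips to +; running = +7063.5961
Stage 3 [69T→81T]: ω = 7063.5961×69/81 = 6017.1375 rpm, dir flips to −; running = −6017.1375
Stage 4 [13T→70T]: ω = 6017.1375×13/70 = 1117.4684 rpm, dir flips to +; running = +1117.4684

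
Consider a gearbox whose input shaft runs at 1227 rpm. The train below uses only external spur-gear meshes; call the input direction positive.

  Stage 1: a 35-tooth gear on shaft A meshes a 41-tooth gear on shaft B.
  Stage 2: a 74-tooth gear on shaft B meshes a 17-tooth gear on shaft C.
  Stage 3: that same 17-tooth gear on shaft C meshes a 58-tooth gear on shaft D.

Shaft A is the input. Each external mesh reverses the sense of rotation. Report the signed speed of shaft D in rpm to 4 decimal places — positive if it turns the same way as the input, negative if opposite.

Stage 1 [35T→41T]: ω = 1227.0000×35/41 = 1047.4390 rpm, dir flips to −; running = −1047.4390
Stage 2 [74T→17T]: ω = 1047.4390×74/17 = 4559.4405 rpm, dir flips to +; running = +4559.4405
Stage 3 [17T→58T]: ω = 4559.4405×17/58 = 1336.3877 rpm, dir flips to −; running = −1336.3877

-1336.3877 rpm (opposite to input, |ω| = 1336.3877 rpm)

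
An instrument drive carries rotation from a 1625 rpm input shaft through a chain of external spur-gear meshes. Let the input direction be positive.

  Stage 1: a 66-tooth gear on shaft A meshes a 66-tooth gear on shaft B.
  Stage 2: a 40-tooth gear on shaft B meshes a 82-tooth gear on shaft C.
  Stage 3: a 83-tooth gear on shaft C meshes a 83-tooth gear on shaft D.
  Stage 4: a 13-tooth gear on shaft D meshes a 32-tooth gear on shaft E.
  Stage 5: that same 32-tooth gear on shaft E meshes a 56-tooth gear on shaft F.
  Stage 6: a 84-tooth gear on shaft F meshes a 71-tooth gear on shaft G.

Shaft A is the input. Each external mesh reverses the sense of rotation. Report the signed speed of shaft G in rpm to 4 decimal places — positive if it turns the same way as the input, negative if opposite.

Stage 1 [66T→66T]: ω = 1625.0000×66/66 = 1625.0000 rpm, dir flips to −; running = −1625.0000
Stage 2 [40T→82T]: ω = 1625.0000×40/82 = 792.6829 rpm, dir flips to +; running = +792.6829
Stage 3 [83T→83T]: ω = 792.6829×83/83 = 792.6829 rpm, dir flips to −; running = −792.6829
Stage 4 [13T→32T]: ω = 792.6829×13/32 = 322.0274 rpm, dir flips to +; running = +322.0274
Stage 5 [32T→56T]: ω = 322.0274×32/56 = 184.0157 rpm, dir flips to −; running = −184.0157
Stage 6 [84T→71T]: ω = 184.0157×84/71 = 217.7087 rpm, dir flips to +; running = +217.7087

+217.7087 rpm (same as input, |ω| = 217.7087 rpm)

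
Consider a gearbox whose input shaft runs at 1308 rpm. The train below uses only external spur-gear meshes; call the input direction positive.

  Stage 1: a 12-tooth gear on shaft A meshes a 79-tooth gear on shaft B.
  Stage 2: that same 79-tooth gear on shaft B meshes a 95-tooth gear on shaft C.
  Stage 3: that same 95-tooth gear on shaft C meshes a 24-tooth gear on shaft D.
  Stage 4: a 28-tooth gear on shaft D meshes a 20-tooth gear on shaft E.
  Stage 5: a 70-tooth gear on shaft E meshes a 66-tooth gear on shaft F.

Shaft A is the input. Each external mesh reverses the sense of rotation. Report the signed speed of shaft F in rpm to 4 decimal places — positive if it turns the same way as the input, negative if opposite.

-971.0909 rpm (opposite to input, |ω| = 971.0909 rpm)

Stage 1 [12T→79T]: ω = 1308.0000×12/79 = 198.6835 rpm, dir flips to −; running = −198.6835
Stage 2 [79T→95T]: ω = 198.6835×79/95 = 165.2211 rpm, dir flips to +; running = +165.2211
Stage 3 [95T→24T]: ω = 165.2211×95/24 = 654.0000 rpm, dir flips to −; running = −654.0000
Stage 4 [28T→20T]: ω = 654.0000×28/20 = 915.6000 rpm, dir flips to +; running = +915.6000
Stage 5 [70T→66T]: ω = 915.6000×70/66 = 971.0909 rpm, dir flips to −; running = −971.0909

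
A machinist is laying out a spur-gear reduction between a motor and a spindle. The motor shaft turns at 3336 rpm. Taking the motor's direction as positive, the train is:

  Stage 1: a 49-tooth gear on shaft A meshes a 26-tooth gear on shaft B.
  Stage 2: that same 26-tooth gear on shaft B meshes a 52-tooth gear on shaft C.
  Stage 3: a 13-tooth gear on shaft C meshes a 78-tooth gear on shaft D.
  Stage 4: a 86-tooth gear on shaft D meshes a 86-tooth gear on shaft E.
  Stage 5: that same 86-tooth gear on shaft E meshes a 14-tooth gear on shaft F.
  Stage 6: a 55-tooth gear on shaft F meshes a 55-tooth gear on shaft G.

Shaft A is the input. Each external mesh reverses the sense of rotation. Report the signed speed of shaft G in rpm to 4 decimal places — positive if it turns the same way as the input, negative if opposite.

+3218.3846 rpm (same as input, |ω| = 3218.3846 rpm)

Stage 1 [49T→26T]: ω = 3336.0000×49/26 = 6287.0769 rpm, dir flips to −; running = −6287.0769
Stage 2 [26T→52T]: ω = 6287.0769×26/52 = 3143.5385 rpm, dir flips to +; running = +3143.5385
Stage 3 [13T→78T]: ω = 3143.5385×13/78 = 523.9231 rpm, dir flips to −; running = −523.9231
Stage 4 [86T→86T]: ω = 523.9231×86/86 = 523.9231 rpm, dir flips to +; running = +523.9231
Stage 5 [86T→14T]: ω = 523.9231×86/14 = 3218.3846 rpm, dir flips to −; running = −3218.3846
Stage 6 [55T→55T]: ω = 3218.3846×55/55 = 3218.3846 rpm, dir flips to +; running = +3218.3846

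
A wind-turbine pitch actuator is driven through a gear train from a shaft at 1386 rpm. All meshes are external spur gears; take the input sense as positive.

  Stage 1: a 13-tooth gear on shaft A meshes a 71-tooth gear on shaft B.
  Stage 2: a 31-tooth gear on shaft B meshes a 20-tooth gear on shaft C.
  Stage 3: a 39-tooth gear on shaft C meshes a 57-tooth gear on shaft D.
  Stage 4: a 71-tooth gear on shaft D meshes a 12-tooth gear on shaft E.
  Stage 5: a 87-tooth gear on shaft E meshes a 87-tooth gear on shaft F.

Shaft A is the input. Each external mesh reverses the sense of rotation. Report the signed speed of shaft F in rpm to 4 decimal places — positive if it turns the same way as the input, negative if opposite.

-1592.3803 rpm (opposite to input, |ω| = 1592.3803 rpm)

Stage 1 [13T→71T]: ω = 1386.0000×13/71 = 253.7746 rpm, dir flips to −; running = −253.7746
Stage 2 [31T→20T]: ω = 253.7746×31/20 = 393.3507 rpm, dir flips to +; running = +393.3507
Stage 3 [39T→57T]: ω = 393.3507×39/57 = 269.1347 rpm, dir flips to −; running = −269.1347
Stage 4 [71T→12T]: ω = 269.1347×71/12 = 1592.3803 rpm, dir flips to +; running = +1592.3803
Stage 5 [87T→87T]: ω = 1592.3803×87/87 = 1592.3803 rpm, dir flips to −; running = −1592.3803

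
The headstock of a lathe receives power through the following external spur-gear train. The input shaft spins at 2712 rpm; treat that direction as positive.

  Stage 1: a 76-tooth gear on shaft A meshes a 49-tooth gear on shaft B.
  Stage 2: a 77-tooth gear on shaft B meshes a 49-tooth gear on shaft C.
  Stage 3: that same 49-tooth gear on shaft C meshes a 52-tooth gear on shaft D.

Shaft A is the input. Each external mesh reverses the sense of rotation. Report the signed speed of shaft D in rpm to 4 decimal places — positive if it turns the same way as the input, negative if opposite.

Stage 1 [76T→49T]: ω = 2712.0000×76/49 = 4206.3673 rpm, dir flips to −; running = −4206.3673
Stage 2 [77T→49T]: ω = 4206.3673×77/49 = 6610.0058 rpm, dir flips to +; running = +6610.0058
Stage 3 [49T→52T]: ω = 6610.0058×49/52 = 6228.6593 rpm, dir flips to −; running = −6228.6593

-6228.6593 rpm (opposite to input, |ω| = 6228.6593 rpm)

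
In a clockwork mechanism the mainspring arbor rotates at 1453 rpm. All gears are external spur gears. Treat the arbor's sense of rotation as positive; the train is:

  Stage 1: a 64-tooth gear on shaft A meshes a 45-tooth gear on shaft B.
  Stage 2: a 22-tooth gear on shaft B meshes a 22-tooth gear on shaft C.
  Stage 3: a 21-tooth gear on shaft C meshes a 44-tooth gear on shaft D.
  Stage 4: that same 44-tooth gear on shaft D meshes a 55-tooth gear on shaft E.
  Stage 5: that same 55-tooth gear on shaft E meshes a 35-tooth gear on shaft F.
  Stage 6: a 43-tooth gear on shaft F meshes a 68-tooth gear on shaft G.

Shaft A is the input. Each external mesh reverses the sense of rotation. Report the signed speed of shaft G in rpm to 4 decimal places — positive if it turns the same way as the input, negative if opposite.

Stage 1 [64T→45T]: ω = 1453.0000×64/45 = 2066.4889 rpm, dir flips to −; running = −2066.4889
Stage 2 [22T→22T]: ω = 2066.4889×22/22 = 2066.4889 rpm, dir flips to +; running = +2066.4889
Stage 3 [21T→44T]: ω = 2066.4889×21/44 = 986.2788 rpm, dir flips to −; running = −986.2788
Stage 4 [44T→55T]: ω = 986.2788×44/55 = 789.0230 rpm, dir flips to +; running = +789.0230
Stage 5 [55T→35T]: ω = 789.0230×55/35 = 1239.8933 rpm, dir flips to −; running = −1239.8933
Stage 6 [43T→68T]: ω = 1239.8933×43/68 = 784.0502 rpm, dir flips to +; running = +784.0502

+784.0502 rpm (same as input, |ω| = 784.0502 rpm)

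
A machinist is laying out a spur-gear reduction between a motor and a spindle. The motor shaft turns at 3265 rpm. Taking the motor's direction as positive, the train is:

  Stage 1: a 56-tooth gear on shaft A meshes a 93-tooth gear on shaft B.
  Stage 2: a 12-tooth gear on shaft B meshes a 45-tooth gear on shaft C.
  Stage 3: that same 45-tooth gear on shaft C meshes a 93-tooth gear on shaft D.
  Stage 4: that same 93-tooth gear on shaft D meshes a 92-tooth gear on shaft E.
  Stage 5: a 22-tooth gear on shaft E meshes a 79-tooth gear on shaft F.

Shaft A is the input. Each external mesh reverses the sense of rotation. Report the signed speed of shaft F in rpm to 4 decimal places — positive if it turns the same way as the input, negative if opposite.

Stage 1 [56T→93T]: ω = 3265.0000×56/93 = 1966.0215 rpm, dir flips to −; running = −1966.0215
Stage 2 [12T→45T]: ω = 1966.0215×12/45 = 524.2724 rpm, dir flips to +; running = +524.2724
Stage 3 [45T→93T]: ω = 524.2724×45/93 = 253.6802 rpm, dir flips to −; running = −253.6802
Stage 4 [93T→92T]: ω = 253.6802×93/92 = 256.4376 rpm, dir flips to +; running = +256.4376
Stage 5 [22T→79T]: ω = 256.4376×22/79 = 71.4130 rpm, dir flips to −; running = −71.4130

-71.4130 rpm (opposite to input, |ω| = 71.4130 rpm)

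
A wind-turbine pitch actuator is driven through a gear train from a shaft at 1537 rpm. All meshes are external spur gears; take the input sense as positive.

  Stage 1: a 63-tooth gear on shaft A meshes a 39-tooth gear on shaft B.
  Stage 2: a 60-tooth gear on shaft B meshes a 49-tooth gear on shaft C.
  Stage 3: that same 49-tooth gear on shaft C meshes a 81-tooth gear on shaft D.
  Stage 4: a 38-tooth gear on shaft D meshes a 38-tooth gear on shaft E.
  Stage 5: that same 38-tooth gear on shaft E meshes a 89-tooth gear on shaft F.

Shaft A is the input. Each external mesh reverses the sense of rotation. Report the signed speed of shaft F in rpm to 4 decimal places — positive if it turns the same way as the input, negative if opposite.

-785.2530 rpm (opposite to input, |ω| = 785.2530 rpm)

Stage 1 [63T→39T]: ω = 1537.0000×63/39 = 2482.8462 rpm, dir flips to −; running = −2482.8462
Stage 2 [60T→49T]: ω = 2482.8462×60/49 = 3040.2198 rpm, dir flips to +; running = +3040.2198
Stage 3 [49T→81T]: ω = 3040.2198×49/81 = 1839.1453 rpm, dir flips to −; running = −1839.1453
Stage 4 [38T→38T]: ω = 1839.1453×38/38 = 1839.1453 rpm, dir flips to +; running = +1839.1453
Stage 5 [38T→89T]: ω = 1839.1453×38/89 = 785.2530 rpm, dir flips to −; running = −785.2530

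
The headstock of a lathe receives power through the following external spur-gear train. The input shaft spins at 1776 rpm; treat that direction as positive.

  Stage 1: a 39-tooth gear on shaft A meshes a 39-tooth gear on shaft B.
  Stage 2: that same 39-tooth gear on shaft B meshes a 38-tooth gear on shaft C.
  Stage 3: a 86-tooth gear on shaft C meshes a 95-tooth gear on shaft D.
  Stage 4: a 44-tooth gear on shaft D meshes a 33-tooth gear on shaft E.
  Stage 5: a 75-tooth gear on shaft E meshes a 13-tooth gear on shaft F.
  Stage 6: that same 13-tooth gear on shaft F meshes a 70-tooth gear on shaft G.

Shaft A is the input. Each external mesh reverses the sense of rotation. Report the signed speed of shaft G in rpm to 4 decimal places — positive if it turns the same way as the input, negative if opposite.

+2357.2236 rpm (same as input, |ω| = 2357.2236 rpm)

Stage 1 [39T→39T]: ω = 1776.0000×39/39 = 1776.0000 rpm, dir flips to −; running = −1776.0000
Stage 2 [39T→38T]: ω = 1776.0000×39/38 = 1822.7368 rpm, dir flips to +; running = +1822.7368
Stage 3 [86T→95T]: ω = 1822.7368×86/95 = 1650.0565 rpm, dir flips to −; running = −1650.0565
Stage 4 [44T→33T]: ω = 1650.0565×44/33 = 2200.0753 rpm, dir flips to +; running = +2200.0753
Stage 5 [75T→13T]: ω = 2200.0753×75/13 = 12692.7424 rpm, dir flips to −; running = −12692.7424
Stage 6 [13T→70T]: ω = 12692.7424×13/70 = 2357.2236 rpm, dir flips to +; running = +2357.2236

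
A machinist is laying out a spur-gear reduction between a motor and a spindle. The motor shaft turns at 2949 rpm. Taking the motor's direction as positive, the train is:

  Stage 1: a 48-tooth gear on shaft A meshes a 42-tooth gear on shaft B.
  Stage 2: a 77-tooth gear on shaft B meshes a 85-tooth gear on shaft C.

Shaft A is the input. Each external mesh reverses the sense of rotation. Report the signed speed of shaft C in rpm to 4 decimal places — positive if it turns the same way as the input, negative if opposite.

+3053.0824 rpm (same as input, |ω| = 3053.0824 rpm)

Stage 1 [48T→42T]: ω = 2949.0000×48/42 = 3370.2857 rpm, dir flips to −; running = −3370.2857
Stage 2 [77T→85T]: ω = 3370.2857×77/85 = 3053.0824 rpm, dir flips to +; running = +3053.0824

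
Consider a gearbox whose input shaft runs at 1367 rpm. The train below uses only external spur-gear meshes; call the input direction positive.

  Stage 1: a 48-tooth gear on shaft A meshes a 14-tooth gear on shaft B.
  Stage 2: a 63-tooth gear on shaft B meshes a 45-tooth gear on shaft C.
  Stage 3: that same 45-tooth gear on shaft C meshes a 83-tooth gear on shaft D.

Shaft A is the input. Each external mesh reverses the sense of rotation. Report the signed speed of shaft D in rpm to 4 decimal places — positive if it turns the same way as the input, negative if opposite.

-3557.4940 rpm (opposite to input, |ω| = 3557.4940 rpm)

Stage 1 [48T→14T]: ω = 1367.0000×48/14 = 4686.8571 rpm, dir flips to −; running = −4686.8571
Stage 2 [63T→45T]: ω = 4686.8571×63/45 = 6561.6000 rpm, dir flips to +; running = +6561.6000
Stage 3 [45T→83T]: ω = 6561.6000×45/83 = 3557.4940 rpm, dir flips to −; running = −3557.4940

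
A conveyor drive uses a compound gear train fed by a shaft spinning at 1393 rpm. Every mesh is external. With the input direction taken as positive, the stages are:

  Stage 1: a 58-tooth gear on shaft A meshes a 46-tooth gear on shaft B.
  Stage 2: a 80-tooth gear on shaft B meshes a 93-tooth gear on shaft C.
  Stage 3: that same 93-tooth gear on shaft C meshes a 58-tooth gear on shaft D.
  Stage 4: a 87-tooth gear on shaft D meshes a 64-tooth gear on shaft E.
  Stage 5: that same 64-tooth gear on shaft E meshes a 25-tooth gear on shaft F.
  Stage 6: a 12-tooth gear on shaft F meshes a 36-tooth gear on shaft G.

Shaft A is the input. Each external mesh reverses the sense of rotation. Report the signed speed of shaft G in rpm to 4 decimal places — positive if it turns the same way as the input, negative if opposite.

+2810.2261 rpm (same as input, |ω| = 2810.2261 rpm)

Stage 1 [58T→46T]: ω = 1393.0000×58/46 = 1756.3913 rpm, dir flips to −; running = −1756.3913
Stage 2 [80T→93T]: ω = 1756.3913×80/93 = 1510.8742 rpm, dir flips to +; running = +1510.8742
Stage 3 [93T→58T]: ω = 1510.8742×93/58 = 2422.6087 rpm, dir flips to −; running = −2422.6087
Stage 4 [87T→64T]: ω = 2422.6087×87/64 = 3293.2337 rpm, dir flips to +; running = +3293.2337
Stage 5 [64T→25T]: ω = 3293.2337×64/25 = 8430.6783 rpm, dir flips to −; running = −8430.6783
Stage 6 [12T→36T]: ω = 8430.6783×12/36 = 2810.2261 rpm, dir flips to +; running = +2810.2261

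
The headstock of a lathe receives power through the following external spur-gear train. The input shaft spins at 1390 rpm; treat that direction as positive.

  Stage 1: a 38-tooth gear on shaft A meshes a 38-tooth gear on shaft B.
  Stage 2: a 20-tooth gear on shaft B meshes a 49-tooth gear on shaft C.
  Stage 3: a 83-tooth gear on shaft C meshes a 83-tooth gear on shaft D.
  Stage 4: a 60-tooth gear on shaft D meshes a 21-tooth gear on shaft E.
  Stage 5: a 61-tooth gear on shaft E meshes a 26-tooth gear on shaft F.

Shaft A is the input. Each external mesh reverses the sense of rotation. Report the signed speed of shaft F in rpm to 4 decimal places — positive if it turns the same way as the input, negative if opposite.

-3803.0949 rpm (opposite to input, |ω| = 3803.0949 rpm)

Stage 1 [38T→38T]: ω = 1390.0000×38/38 = 1390.0000 rpm, dir flips to −; running = −1390.0000
Stage 2 [20T→49T]: ω = 1390.0000×20/49 = 567.3469 rpm, dir flips to +; running = +567.3469
Stage 3 [83T→83T]: ω = 567.3469×83/83 = 567.3469 rpm, dir flips to −; running = −567.3469
Stage 4 [60T→21T]: ω = 567.3469×60/21 = 1620.9913 rpm, dir flips to +; running = +1620.9913
Stage 5 [61T→26T]: ω = 1620.9913×61/26 = 3803.0949 rpm, dir flips to −; running = −3803.0949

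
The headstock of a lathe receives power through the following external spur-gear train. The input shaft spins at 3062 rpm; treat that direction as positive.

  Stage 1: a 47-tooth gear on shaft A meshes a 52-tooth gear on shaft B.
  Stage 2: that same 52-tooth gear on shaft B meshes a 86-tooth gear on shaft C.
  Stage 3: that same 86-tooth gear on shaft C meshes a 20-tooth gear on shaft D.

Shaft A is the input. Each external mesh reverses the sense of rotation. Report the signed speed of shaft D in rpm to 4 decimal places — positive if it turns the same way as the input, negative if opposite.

-7195.7000 rpm (opposite to input, |ω| = 7195.7000 rpm)

Stage 1 [47T→52T]: ω = 3062.0000×47/52 = 2767.5769 rpm, dir flips to −; running = −2767.5769
Stage 2 [52T→86T]: ω = 2767.5769×52/86 = 1673.4186 rpm, dir flips to +; running = +1673.4186
Stage 3 [86T→20T]: ω = 1673.4186×86/20 = 7195.7000 rpm, dir flips to −; running = −7195.7000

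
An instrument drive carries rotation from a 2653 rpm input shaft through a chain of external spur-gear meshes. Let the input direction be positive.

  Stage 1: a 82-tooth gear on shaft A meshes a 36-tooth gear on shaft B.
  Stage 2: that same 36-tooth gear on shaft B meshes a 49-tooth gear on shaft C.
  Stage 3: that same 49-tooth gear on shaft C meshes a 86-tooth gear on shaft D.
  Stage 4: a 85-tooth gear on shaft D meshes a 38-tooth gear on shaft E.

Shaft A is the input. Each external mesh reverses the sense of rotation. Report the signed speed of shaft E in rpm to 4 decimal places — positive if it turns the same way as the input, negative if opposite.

Stage 1 [82T→36T]: ω = 2653.0000×82/36 = 6042.9444 rpm, dir flips to −; running = −6042.9444
Stage 2 [36T→49T]: ω = 6042.9444×36/49 = 4439.7143 rpm, dir flips to +; running = +4439.7143
Stage 3 [49T→86T]: ω = 4439.7143×49/86 = 2529.6047 rpm, dir flips to −; running = −2529.6047
Stage 4 [85T→38T]: ω = 2529.6047×85/38 = 5658.3262 rpm, dir flips to +; running = +5658.3262

+5658.3262 rpm (same as input, |ω| = 5658.3262 rpm)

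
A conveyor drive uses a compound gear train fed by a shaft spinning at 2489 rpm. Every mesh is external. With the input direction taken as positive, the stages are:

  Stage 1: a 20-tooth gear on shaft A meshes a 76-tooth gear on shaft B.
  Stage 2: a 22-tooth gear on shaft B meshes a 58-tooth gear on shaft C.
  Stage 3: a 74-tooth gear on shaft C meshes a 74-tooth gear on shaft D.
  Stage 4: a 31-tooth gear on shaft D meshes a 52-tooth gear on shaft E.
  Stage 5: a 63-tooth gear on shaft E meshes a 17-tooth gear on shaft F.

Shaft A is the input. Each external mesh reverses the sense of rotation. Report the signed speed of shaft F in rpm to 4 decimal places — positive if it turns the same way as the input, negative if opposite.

-548.8908 rpm (opposite to input, |ω| = 548.8908 rpm)

Stage 1 [20T→76T]: ω = 2489.0000×20/76 = 655.0000 rpm, dir flips to −; running = −655.0000
Stage 2 [22T→58T]: ω = 655.0000×22/58 = 248.4483 rpm, dir flips to +; running = +248.4483
Stage 3 [74T→74T]: ω = 248.4483×74/74 = 248.4483 rpm, dir flips to −; running = −248.4483
Stage 4 [31T→52T]: ω = 248.4483×31/52 = 148.1134 rpm, dir flips to +; running = +148.1134
Stage 5 [63T→17T]: ω = 148.1134×63/17 = 548.8908 rpm, dir flips to −; running = −548.8908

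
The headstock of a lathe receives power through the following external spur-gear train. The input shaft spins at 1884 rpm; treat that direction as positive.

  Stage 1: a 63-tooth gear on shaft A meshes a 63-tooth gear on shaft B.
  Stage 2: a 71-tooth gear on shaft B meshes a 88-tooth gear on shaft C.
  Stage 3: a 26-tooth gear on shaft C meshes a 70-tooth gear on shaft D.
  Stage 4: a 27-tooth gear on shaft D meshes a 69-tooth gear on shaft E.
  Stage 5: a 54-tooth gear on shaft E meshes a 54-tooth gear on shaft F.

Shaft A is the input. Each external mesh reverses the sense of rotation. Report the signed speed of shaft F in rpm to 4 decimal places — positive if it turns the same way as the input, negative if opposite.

-220.9259 rpm (opposite to input, |ω| = 220.9259 rpm)

Stage 1 [63T→63T]: ω = 1884.0000×63/63 = 1884.0000 rpm, dir flips to −; running = −1884.0000
Stage 2 [71T→88T]: ω = 1884.0000×71/88 = 1520.0455 rpm, dir flips to +; running = +1520.0455
Stage 3 [26T→70T]: ω = 1520.0455×26/70 = 564.5883 rpm, dir flips to −; running = −564.5883
Stage 4 [27T→69T]: ω = 564.5883×27/69 = 220.9259 rpm, dir flips to +; running = +220.9259
Stage 5 [54T→54T]: ω = 220.9259×54/54 = 220.9259 rpm, dir flips to −; running = −220.9259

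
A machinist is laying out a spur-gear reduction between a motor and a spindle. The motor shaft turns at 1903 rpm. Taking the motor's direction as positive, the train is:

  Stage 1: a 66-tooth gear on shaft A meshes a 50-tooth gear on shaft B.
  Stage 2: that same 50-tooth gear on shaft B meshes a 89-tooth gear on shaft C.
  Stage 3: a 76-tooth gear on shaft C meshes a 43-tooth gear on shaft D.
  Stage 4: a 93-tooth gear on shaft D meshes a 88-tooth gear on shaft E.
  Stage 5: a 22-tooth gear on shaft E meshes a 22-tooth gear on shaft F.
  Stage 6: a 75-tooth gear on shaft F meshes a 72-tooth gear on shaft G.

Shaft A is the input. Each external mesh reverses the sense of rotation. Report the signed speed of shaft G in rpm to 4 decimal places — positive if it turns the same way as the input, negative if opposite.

Stage 1 [66T→50T]: ω = 1903.0000×66/50 = 2511.9600 rpm, dir flips to −; running = −2511.9600
Stage 2 [50T→89T]: ω = 2511.9600×50/89 = 1411.2135 rpm, dir flips to +; running = +1411.2135
Stage 3 [76T→43T]: ω = 1411.2135×76/43 = 2494.2378 rpm, dir flips to −; running = −2494.2378
Stage 4 [93T→88T]: ω = 2494.2378×93/88 = 2635.9558 rpm, dir flips to +; running = +2635.9558
Stage 5 [22T→22T]: ω = 2635.9558×22/22 = 2635.9558 rpm, dir flips to −; running = −2635.9558
Stage 6 [75T→72T]: ω = 2635.9558×75/72 = 2745.7873 rpm, dir flips to +; running = +2745.7873

+2745.7873 rpm (same as input, |ω| = 2745.7873 rpm)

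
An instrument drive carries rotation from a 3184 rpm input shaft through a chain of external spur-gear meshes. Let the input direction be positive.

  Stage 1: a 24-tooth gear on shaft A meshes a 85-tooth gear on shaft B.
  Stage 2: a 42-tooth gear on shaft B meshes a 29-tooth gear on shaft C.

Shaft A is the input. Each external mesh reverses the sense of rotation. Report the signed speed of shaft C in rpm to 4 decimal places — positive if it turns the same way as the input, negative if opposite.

+1302.0170 rpm (same as input, |ω| = 1302.0170 rpm)

Stage 1 [24T→85T]: ω = 3184.0000×24/85 = 899.0118 rpm, dir flips to −; running = −899.0118
Stage 2 [42T→29T]: ω = 899.0118×42/29 = 1302.0170 rpm, dir flips to +; running = +1302.0170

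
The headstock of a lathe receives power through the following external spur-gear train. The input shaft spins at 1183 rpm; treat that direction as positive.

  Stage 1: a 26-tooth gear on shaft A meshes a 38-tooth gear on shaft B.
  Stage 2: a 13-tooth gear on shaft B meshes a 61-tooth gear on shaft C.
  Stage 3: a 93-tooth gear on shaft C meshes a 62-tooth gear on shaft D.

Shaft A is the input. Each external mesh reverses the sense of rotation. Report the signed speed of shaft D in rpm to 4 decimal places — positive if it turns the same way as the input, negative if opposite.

-258.7494 rpm (opposite to input, |ω| = 258.7494 rpm)

Stage 1 [26T→38T]: ω = 1183.0000×26/38 = 809.4211 rpm, dir flips to −; running = −809.4211
Stage 2 [13T→61T]: ω = 809.4211×13/61 = 172.4996 rpm, dir flips to +; running = +172.4996
Stage 3 [93T→62T]: ω = 172.4996×93/62 = 258.7494 rpm, dir flips to −; running = −258.7494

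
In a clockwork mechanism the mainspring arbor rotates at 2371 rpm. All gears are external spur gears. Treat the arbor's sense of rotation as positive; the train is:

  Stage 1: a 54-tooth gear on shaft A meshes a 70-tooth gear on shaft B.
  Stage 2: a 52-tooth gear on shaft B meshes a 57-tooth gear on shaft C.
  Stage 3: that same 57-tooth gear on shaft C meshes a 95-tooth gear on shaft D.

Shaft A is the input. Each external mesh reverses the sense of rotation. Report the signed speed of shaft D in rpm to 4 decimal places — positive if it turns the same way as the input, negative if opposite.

Stage 1 [54T→70T]: ω = 2371.0000×54/70 = 1829.0571 rpm, dir flips to −; running = −1829.0571
Stage 2 [52T→57T]: ω = 1829.0571×52/57 = 1668.6135 rpm, dir flips to +; running = +1668.6135
Stage 3 [57T→95T]: ω = 1668.6135×57/95 = 1001.1681 rpm, dir flips to −; running = −1001.1681

-1001.1681 rpm (opposite to input, |ω| = 1001.1681 rpm)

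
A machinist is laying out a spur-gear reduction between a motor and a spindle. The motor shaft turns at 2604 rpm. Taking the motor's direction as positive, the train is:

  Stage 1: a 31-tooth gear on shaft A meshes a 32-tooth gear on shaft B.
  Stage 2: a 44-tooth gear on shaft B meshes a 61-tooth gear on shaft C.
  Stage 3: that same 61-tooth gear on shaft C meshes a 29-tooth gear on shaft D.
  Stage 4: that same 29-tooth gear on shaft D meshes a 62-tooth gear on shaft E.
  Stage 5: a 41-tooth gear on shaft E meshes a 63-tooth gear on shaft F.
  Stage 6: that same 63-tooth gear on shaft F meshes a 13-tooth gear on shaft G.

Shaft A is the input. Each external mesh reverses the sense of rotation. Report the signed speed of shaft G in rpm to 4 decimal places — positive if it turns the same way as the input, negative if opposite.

+5646.1731 rpm (same as input, |ω| = 5646.1731 rpm)

Stage 1 [31T→32T]: ω = 2604.0000×31/32 = 2522.6250 rpm, dir flips to −; running = −2522.6250
Stage 2 [44T→61T]: ω = 2522.6250×44/61 = 1819.5984 rpm, dir flips to +; running = +1819.5984
Stage 3 [61T→29T]: ω = 1819.5984×61/29 = 3827.4310 rpm, dir flips to −; running = −3827.4310
Stage 4 [29T→62T]: ω = 3827.4310×29/62 = 1790.2500 rpm, dir flips to +; running = +1790.2500
Stage 5 [41T→63T]: ω = 1790.2500×41/63 = 1165.0833 rpm, dir flips to −; running = −1165.0833
Stage 6 [63T→13T]: ω = 1165.0833×63/13 = 5646.1731 rpm, dir flips to +; running = +5646.1731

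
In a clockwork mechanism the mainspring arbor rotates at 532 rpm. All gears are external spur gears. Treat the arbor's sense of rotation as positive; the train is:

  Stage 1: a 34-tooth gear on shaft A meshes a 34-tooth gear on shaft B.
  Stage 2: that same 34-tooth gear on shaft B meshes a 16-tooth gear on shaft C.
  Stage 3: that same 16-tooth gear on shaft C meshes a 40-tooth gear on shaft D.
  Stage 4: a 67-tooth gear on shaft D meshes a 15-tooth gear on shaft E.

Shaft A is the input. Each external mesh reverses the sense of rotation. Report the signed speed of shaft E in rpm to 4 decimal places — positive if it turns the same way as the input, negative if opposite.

Stage 1 [34T→34T]: ω = 532.0000×34/34 = 532.0000 rpm, dir flips to −; running = −532.0000
Stage 2 [34T→16T]: ω = 532.0000×34/16 = 1130.5000 rpm, dir flips to +; running = +1130.5000
Stage 3 [16T→40T]: ω = 1130.5000×16/40 = 452.2000 rpm, dir flips to −; running = −452.2000
Stage 4 [67T→15T]: ω = 452.2000×67/15 = 2019.8267 rpm, dir flips to +; running = +2019.8267

+2019.8267 rpm (same as input, |ω| = 2019.8267 rpm)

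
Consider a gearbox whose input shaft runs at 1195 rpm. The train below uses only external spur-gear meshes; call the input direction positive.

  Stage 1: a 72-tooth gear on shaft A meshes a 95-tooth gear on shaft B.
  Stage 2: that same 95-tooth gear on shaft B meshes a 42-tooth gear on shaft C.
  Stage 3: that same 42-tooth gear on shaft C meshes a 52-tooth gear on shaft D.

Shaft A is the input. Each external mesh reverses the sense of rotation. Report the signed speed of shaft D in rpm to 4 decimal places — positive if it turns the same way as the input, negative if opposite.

-1654.6154 rpm (opposite to input, |ω| = 1654.6154 rpm)

Stage 1 [72T→95T]: ω = 1195.0000×72/95 = 905.6842 rpm, dir flips to −; running = −905.6842
Stage 2 [95T→42T]: ω = 905.6842×95/42 = 2048.5714 rpm, dir flips to +; running = +2048.5714
Stage 3 [42T→52T]: ω = 2048.5714×42/52 = 1654.6154 rpm, dir flips to −; running = −1654.6154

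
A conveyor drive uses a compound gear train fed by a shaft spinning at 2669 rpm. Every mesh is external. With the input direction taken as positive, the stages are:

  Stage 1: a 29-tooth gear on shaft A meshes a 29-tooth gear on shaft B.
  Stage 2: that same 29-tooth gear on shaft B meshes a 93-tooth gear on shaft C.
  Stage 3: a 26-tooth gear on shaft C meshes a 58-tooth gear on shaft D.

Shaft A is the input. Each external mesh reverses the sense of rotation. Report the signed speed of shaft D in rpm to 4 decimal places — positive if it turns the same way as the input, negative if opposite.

-373.0860 rpm (opposite to input, |ω| = 373.0860 rpm)

Stage 1 [29T→29T]: ω = 2669.0000×29/29 = 2669.0000 rpm, dir flips to −; running = −2669.0000
Stage 2 [29T→93T]: ω = 2669.0000×29/93 = 832.2688 rpm, dir flips to +; running = +832.2688
Stage 3 [26T→58T]: ω = 832.2688×26/58 = 373.0860 rpm, dir flips to −; running = −373.0860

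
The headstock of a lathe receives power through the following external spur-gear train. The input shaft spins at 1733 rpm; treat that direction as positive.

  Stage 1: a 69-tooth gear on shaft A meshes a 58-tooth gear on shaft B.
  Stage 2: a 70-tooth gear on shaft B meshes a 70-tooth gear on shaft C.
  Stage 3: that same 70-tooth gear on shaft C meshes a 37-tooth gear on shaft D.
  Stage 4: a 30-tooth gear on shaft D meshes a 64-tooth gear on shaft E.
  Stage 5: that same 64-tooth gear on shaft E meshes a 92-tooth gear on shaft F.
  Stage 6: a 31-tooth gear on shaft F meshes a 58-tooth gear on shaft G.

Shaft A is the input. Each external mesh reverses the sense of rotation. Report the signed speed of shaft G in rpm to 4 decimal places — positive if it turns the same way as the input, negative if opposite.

+679.8030 rpm (same as input, |ω| = 679.8030 rpm)

Stage 1 [69T→58T]: ω = 1733.0000×69/58 = 2061.6724 rpm, dir flips to −; running = −2061.6724
Stage 2 [70T→70T]: ω = 2061.6724×70/70 = 2061.6724 rpm, dir flips to +; running = +2061.6724
Stage 3 [70T→37T]: ω = 2061.6724×70/37 = 3900.4613 rpm, dir flips to −; running = −3900.4613
Stage 4 [30T→64T]: ω = 3900.4613×30/64 = 1828.3412 rpm, dir flips to +; running = +1828.3412
Stage 5 [64T→92T]: ω = 1828.3412×64/92 = 1271.8896 rpm, dir flips to −; running = −1271.8896
Stage 6 [31T→58T]: ω = 1271.8896×31/58 = 679.8030 rpm, dir flips to +; running = +679.8030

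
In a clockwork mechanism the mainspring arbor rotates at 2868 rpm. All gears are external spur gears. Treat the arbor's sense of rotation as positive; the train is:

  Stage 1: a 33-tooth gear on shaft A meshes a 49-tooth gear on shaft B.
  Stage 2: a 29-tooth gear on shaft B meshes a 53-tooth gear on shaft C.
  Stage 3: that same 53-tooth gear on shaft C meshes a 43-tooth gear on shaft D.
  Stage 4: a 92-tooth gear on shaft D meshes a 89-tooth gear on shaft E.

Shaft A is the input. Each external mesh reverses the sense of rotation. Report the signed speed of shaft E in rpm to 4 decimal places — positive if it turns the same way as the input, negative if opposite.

+1346.5558 rpm (same as input, |ω| = 1346.5558 rpm)

Stage 1 [33T→49T]: ω = 2868.0000×33/49 = 1931.5102 rpm, dir flips to −; running = −1931.5102
Stage 2 [29T→53T]: ω = 1931.5102×29/53 = 1056.8641 rpm, dir flips to +; running = +1056.8641
Stage 3 [53T→43T]: ω = 1056.8641×53/43 = 1302.6464 rpm, dir flips to −; running = −1302.6464
Stage 4 [92T→89T]: ω = 1302.6464×92/89 = 1346.5558 rpm, dir flips to +; running = +1346.5558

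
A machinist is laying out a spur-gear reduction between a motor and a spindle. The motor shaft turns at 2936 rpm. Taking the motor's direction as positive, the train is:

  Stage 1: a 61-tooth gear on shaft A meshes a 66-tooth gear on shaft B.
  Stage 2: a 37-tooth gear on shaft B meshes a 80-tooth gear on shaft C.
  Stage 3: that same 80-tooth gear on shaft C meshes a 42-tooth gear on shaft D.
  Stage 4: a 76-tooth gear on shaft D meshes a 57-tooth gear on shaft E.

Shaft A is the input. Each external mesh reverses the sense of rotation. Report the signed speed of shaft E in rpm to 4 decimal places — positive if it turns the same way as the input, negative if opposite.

Stage 1 [61T→66T]: ω = 2936.0000×61/66 = 2713.5758 rpm, dir flips to −; running = −2713.5758
Stage 2 [37T→80T]: ω = 2713.5758×37/80 = 1255.0288 rpm, dir flips to +; running = +1255.0288
Stage 3 [80T→42T]: ω = 1255.0288×80/42 = 2390.5310 rpm, dir flips to −; running = −2390.5310
Stage 4 [76T→57T]: ω = 2390.5310×76/57 = 3187.3747 rpm, dir flips to +; running = +3187.3747

+3187.3747 rpm (same as input, |ω| = 3187.3747 rpm)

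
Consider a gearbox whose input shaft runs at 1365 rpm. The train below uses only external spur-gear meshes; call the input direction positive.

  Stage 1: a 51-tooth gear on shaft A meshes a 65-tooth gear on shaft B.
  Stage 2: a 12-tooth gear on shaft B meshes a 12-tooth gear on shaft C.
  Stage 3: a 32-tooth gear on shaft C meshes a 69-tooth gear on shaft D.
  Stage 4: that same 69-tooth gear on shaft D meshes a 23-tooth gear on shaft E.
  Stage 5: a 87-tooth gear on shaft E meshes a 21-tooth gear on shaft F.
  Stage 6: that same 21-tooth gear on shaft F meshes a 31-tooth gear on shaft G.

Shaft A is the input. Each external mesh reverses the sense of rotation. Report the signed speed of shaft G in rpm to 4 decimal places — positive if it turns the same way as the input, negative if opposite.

Stage 1 [51T→65T]: ω = 1365.0000×51/65 = 1071.0000 rpm, dir flips to −; running = −1071.0000
Stage 2 [12T→12T]: ω = 1071.0000×12/12 = 1071.0000 rpm, dir flips to +; running = +1071.0000
Stage 3 [32T→69T]: ω = 1071.0000×32/69 = 496.6957 rpm, dir flips to −; running = −496.6957
Stage 4 [69T→23T]: ω = 496.6957×69/23 = 1490.0870 rpm, dir flips to +; running = +1490.0870
Stage 5 [87T→21T]: ω = 1490.0870×87/21 = 6173.2174 rpm, dir flips to −; running = −6173.2174
Stage 6 [21T→31T]: ω = 6173.2174×21/31 = 4181.8569 rpm, dir flips to +; running = +4181.8569

+4181.8569 rpm (same as input, |ω| = 4181.8569 rpm)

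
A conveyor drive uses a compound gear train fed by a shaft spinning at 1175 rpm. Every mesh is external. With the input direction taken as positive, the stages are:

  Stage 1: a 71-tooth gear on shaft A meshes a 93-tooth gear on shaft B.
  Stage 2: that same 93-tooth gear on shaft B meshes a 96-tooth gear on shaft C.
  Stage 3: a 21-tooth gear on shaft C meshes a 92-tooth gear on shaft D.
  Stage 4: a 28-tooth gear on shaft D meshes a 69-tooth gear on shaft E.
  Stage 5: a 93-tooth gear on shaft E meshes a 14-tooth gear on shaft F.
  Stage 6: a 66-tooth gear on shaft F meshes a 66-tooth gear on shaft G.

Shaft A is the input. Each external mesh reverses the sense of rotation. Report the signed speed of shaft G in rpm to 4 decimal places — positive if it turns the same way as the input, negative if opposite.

Stage 1 [71T→93T]: ω = 1175.0000×71/93 = 897.0430 rpm, dir flips to −; running = −897.0430
Stage 2 [93T→96T]: ω = 897.0430×93/96 = 869.0104 rpm, dir flips to +; running = +869.0104
Stage 3 [21T→92T]: ω = 869.0104×21/92 = 198.3611 rpm, dir flips to −; running = −198.3611
Stage 4 [28T→69T]: ω = 198.3611×28/69 = 80.4943 rpm, dir flips to +; running = +80.4943
Stage 5 [93T→14T]: ω = 80.4943×93/14 = 534.7125 rpm, dir flips to −; running = −534.7125
Stage 6 [66T→66T]: ω = 534.7125×66/66 = 534.7125 rpm, dir flips to +; running = +534.7125

+534.7125 rpm (same as input, |ω| = 534.7125 rpm)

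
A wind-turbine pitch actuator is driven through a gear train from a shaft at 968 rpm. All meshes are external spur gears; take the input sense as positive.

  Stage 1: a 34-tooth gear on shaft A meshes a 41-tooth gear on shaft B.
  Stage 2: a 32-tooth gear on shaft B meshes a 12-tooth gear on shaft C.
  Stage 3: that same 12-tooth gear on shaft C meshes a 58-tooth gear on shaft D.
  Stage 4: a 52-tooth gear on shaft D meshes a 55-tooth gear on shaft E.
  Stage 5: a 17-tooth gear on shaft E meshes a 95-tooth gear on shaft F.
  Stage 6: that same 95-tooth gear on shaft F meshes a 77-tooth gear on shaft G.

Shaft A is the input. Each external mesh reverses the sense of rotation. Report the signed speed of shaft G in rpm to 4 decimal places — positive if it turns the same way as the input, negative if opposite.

Stage 1 [34T→41T]: ω = 968.0000×34/41 = 802.7317 rpm, dir flips to −; running = −802.7317
Stage 2 [32T→12T]: ω = 802.7317×32/12 = 2140.6179 rpm, dir flips to +; running = +2140.6179
Stage 3 [12T→58T]: ω = 2140.6179×12/58 = 442.8865 rpm, dir flips to −; running = −442.8865
Stage 4 [52T→55T]: ω = 442.8865×52/55 = 418.7290 rpm, dir flips to +; running = +418.7290
Stage 5 [17T→95T]: ω = 418.7290×17/95 = 74.9305 rpm, dir flips to −; running = −74.9305
Stage 6 [95T→77T]: ω = 74.9305×95/77 = 92.4467 rpm, dir flips to +; running = +92.4467

+92.4467 rpm (same as input, |ω| = 92.4467 rpm)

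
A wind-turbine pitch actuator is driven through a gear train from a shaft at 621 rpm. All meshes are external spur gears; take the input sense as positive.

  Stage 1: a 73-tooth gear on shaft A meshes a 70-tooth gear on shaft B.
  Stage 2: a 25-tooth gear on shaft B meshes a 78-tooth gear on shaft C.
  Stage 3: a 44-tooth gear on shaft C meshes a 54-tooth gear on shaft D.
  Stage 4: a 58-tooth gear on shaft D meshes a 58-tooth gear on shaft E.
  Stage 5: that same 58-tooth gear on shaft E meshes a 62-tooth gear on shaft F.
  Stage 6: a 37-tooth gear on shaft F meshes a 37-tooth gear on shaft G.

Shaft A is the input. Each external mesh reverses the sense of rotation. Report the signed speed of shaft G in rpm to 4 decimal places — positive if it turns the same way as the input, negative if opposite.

Stage 1 [73T→70T]: ω = 621.0000×73/70 = 647.6143 rpm, dir flips to −; running = −647.6143
Stage 2 [25T→78T]: ω = 647.6143×25/78 = 207.5687 rpm, dir flips to +; running = +207.5687
Stage 3 [44T→54T]: ω = 207.5687×44/54 = 169.1300 rpm, dir flips to −; running = −169.1300
Stage 4 [58T→58T]: ω = 169.1300×58/58 = 169.1300 rpm, dir flips to +; running = +169.1300
Stage 5 [58T→62T]: ω = 169.1300×58/62 = 158.2184 rpm, dir flips to −; running = −158.2184
Stage 6 [37T→37T]: ω = 158.2184×37/37 = 158.2184 rpm, dir flips to +; running = +158.2184

+158.2184 rpm (same as input, |ω| = 158.2184 rpm)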